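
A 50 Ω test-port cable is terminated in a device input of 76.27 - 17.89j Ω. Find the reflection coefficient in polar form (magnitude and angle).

Γ ≈ 0.249 ∠ -26.2°

Γ = (Z_L − Z_0)/(Z_L + Z_0) = (26.27 − j17.89)/(126.3 − j17.89)
|Γ| = 31.8/128 = 0.249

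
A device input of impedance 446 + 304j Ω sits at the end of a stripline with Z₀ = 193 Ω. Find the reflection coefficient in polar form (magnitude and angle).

Γ ≈ 0.559 ∠ 24.8°

Γ = (Z_L − Z_0)/(Z_L + Z_0) = (253 + j304)/(639 + j304)
|Γ| = 396/708 = 0.559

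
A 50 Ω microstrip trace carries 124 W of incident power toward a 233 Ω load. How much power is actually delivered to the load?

Γ = (233 − 50)/(233 + 50) = 0.647
|Γ|² = 0.418
P_refl = |Γ|²·P_inc = 51.9 W, P_del = (1 − |Γ|²)·P_inc = 72.1 W

P_delivered ≈ 72.1 W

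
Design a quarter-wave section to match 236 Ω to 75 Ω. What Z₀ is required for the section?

Z_qwt ≈ 133 Ω

Z_qwt = √(Z_0·R_L) = √(75 × 236) = √17700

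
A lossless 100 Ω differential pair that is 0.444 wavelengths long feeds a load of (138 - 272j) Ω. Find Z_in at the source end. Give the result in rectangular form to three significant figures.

Z_in ≈ 610 + j271 Ω

βl = 2π × 0.444 = 160°
tan(βl) = tan(160°) = -0.367
Z_in = Z_0·(Z_L + jZ_0·tanβl)/(Z_0 + jZ_L·tanβl)
     = 100·(138 − j309)/(0.139 − j50.7)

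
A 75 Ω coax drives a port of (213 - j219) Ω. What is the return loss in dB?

RL ≈ 2.91 dB

Γ = (138 − j219)/(288 − j219), |Γ| = 0.715
RL = −20·log₁₀|Γ| = −20·log₁₀(0.715)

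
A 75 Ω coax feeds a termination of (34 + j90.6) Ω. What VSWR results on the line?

VSWR ≈ 5.7

Γ = (Z_L − Z_0)/(Z_L + Z_0) = (-41 + j90.6)/(109 + j90.6)
|Γ| = 99.4/142 = 0.702
VSWR = (1 + |Γ|)/(1 − |Γ|) = 1.7/0.298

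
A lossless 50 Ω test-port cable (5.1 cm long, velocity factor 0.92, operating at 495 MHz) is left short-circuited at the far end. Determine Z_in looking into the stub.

Z_in ≈ +j32.4 Ω

λ = v/f = 0.92·c / 495 MHz = 0.558 m
βl = 2π·l/λ = 2π × 0.0915 = 32.9°
tan(βl) = 0.648
For a short-circuited stub, Z_in = jZ_0·tan(βl)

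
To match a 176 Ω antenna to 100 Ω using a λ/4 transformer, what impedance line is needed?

Z_qwt ≈ 133 Ω

Z_qwt = √(Z_0·R_L) = √(100 × 176) = √17600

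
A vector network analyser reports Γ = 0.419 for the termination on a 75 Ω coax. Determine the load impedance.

Z_L ≈ 183 Ω

Z_L = Z_0·(1 + Γ)/(1 − Γ) = 75·(1.42)/(0.581)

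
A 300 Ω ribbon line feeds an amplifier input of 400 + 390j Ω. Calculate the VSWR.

VSWR ≈ 3.02

Γ = (Z_L − Z_0)/(Z_L + Z_0) = (100 + j390)/(700 + j390)
|Γ| = 403/801 = 0.502
VSWR = (1 + |Γ|)/(1 − |Γ|) = 1.5/0.498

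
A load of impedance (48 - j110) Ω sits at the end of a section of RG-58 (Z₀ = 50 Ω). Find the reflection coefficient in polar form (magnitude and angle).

Γ ≈ 0.747 ∠ -42.7°

Γ = (Z_L − Z_0)/(Z_L + Z_0) = (-2 − j110)/(98 − j110)
|Γ| = 110/147 = 0.747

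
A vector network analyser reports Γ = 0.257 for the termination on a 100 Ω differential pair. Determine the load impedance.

Z_L = Z_0·(1 + Γ)/(1 − Γ) = 100·(1.26)/(0.743)

Z_L ≈ 169 Ω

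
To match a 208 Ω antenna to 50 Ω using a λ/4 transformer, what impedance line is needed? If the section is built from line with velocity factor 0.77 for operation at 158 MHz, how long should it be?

Z_qwt ≈ 102 Ω; length ≈ 36.6 cm

Z_qwt = √(Z_0·R_L) = √(50 × 208) = √10400
λ = 0.77·c/f = 1.46 m, so l = λ/4 = 0.366 m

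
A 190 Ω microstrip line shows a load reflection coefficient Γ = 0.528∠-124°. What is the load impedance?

Z_L ≈ 73.3 − j89 Ω

Z_L = Z_0·(1 + Γ)/(1 − Γ) = 190·(0.705 − j0.438)/(1.3 + j0.438)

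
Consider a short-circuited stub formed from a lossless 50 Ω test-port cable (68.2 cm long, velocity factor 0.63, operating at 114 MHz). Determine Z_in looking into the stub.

Z_in ≈ −j31.1 Ω

λ = v/f = 0.63·c / 114 MHz = 1.66 m
βl = 2π·l/λ = 2π × 0.411 = 148°
tan(βl) = -0.623
For a short-circuited stub, Z_in = jZ_0·tan(βl)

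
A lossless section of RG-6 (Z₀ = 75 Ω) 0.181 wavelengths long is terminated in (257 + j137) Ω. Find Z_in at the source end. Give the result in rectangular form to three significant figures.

βl = 2π × 0.181 = 65.2°
tan(βl) = tan(65.2°) = 2.16
Z_in = Z_0·(Z_L + jZ_0·tanβl)/(Z_0 + jZ_L·tanβl)
     = 75·(257 + j299)/(-221 + j555)

Z_in ≈ 22.9 − j43.8 Ω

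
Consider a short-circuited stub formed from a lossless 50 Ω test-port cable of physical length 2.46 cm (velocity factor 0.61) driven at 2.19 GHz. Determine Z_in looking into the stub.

λ = v/f = 0.61·c / 2.19 GHz = 0.0836 m
βl = 2π·l/λ = 2π × 0.294 = 106°
tan(βl) = -3.49
For a short-circuited stub, Z_in = jZ_0·tan(βl)

Z_in ≈ −j175 Ω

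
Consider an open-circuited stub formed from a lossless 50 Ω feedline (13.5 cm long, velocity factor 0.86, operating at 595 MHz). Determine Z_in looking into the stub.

Z_in ≈ +j20.3 Ω

λ = v/f = 0.86·c / 595 MHz = 0.434 m
βl = 2π·l/λ = 2π × 0.311 = 112°
tan(βl) = -2.46
For an open-circuited stub, Z_in = −jZ_0·cot(βl) = −jZ_0/tan(βl)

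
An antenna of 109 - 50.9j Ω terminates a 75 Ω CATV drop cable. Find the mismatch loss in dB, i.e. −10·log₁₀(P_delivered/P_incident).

mismatch loss ≈ 0.471 dB

Γ = (34 − j50.9)/(184 − j50.9), |Γ| = 0.321
|Γ|² = 0.103, so P_del/P_inc = 1 − |Γ|² = 0.897
ML = −10·log₁₀(1 − |Γ|²)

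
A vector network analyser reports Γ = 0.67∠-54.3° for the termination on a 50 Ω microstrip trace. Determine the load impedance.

Z_L ≈ 41.3 − j81.6 Ω

Z_L = Z_0·(1 + Γ)/(1 − Γ) = 50·(1.39 − j0.544)/(0.609 + j0.544)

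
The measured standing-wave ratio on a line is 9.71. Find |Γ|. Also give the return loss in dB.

|Γ| ≈ 0.813; return loss ≈ 1.8 dB

|Γ| = (S − 1)/(S + 1) = (9.71 − 1)/(9.71 + 1) = 8.71/10.7
RL = −20·log₁₀|Γ| = −20·log₁₀(0.813)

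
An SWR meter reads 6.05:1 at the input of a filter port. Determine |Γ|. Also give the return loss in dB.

|Γ| = (S − 1)/(S + 1) = (6.05 − 1)/(6.05 + 1) = 5.05/7.05
RL = −20·log₁₀|Γ| = −20·log₁₀(0.716)

|Γ| ≈ 0.716; return loss ≈ 2.9 dB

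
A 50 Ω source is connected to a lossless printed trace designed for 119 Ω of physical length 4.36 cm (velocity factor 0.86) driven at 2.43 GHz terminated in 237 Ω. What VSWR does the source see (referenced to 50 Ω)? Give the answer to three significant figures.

λ = v/f = 0.86·c / 2.43 GHz = 0.106 m
βl = 2π·l/λ = 2π × 0.411 = 148°
tan(βl) = -0.629
Z_in = Z_0·(Z_L + jZ_0·tanβl)/(Z_0 + jZ_L·tanβl) = 129 + j86.4 Ω
Γ_s = (Z_in − Z_s)/(Z_in + Z_s) = (78.8 + j86.4)/(179 + j86.4), |Γ_s| = 0.589
VSWR = (1 + |Γ_s|)/(1 − |Γ_s|)

VSWR ≈ 3.86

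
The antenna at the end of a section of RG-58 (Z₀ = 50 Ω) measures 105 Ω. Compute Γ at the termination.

Γ = (Z_L − Z_0)/(Z_L + Z_0) = (105 − 50)/(105 + 50) = 55/155

Γ = 0.355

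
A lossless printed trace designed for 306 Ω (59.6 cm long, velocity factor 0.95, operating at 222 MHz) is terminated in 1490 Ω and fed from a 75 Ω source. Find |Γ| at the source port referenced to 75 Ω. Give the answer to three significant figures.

|Γ| ≈ 0.9

λ = v/f = 0.95·c / 222 MHz = 1.28 m
βl = 2π·l/λ = 2π × 0.464 = 167°
tan(βl) = -0.228
Z_in = Z_0·(Z_L + jZ_0·tanβl)/(Z_0 + jZ_L·tanβl) = 701 + j710 Ω
Γ_s = (Z_in − Z_s)/(Z_in + Z_s) = (626 + j710)/(776 + j710), |Γ_s| = 0.9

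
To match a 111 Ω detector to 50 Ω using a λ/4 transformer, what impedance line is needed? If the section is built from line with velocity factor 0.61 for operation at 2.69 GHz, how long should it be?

Z_qwt ≈ 74.5 Ω; length ≈ 1.7 cm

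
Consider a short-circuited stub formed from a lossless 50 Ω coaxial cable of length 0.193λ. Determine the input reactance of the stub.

βl = 2π × 0.193 = 69.5°
tan(βl) = 2.67
For a short-circuited stub, Z_in = jZ_0·tan(βl)

X_in ≈ 134 Ω (inductive)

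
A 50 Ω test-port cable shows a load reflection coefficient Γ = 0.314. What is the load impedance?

Z_L ≈ 95.8 Ω

Z_L = Z_0·(1 + Γ)/(1 − Γ) = 50·(1.31)/(0.686)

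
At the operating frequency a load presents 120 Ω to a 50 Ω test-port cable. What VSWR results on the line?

VSWR ≈ 2.4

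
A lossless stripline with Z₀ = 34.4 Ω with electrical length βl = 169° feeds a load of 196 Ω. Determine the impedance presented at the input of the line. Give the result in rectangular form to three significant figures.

tan(βl) = tan(169°) = -0.194
Z_in = Z_0·(Z_L + jZ_0·tanβl)/(Z_0 + jZ_L·tanβl)
     = 34.4·(196 − j6.69)/(34.4 − j38.1)

Z_in ≈ 91.4 + j94.5 Ω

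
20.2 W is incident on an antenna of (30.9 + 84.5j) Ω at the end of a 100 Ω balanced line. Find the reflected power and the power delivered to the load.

P_reflected ≈ 9.91 W; P_delivered ≈ 10.3 W

|Γ| = |(-69.1 + j84.5)/(130.9 + j84.5)| = 0.701
|Γ|² = 0.491
P_refl = |Γ|²·P_inc = 9.91 W, P_del = (1 − |Γ|²)·P_inc = 10.3 W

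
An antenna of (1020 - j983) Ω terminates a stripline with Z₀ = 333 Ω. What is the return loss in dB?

RL ≈ 2.89 dB

Γ = (687 − j983)/(1353 − j983), |Γ| = 0.717
RL = −20·log₁₀|Γ| = −20·log₁₀(0.717)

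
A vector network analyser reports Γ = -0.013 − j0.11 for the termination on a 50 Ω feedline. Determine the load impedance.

Z_L = Z_0·(1 + Γ)/(1 − Γ) = 50·(0.987 − j0.11)/(1.01 + j0.11)

Z_L ≈ 47.6 − j10.6 Ω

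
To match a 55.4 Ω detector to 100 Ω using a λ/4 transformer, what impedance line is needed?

Z_qwt ≈ 74.4 Ω

Z_qwt = √(Z_0·R_L) = √(100 × 55.4) = √5540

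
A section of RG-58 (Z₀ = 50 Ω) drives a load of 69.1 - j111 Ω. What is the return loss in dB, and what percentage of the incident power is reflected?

RL ≈ 3.2 dB; 47.9% of incident power reflected

Γ = (19.1 − j111)/(119.1 − j111), |Γ| = 0.692
RL = −20·log₁₀(0.692) = 3.2 dB
P_refl/P_inc = |Γ|² = 0.479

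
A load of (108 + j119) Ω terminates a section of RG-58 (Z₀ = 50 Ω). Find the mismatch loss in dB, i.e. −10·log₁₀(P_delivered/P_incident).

Γ = (58 + j119)/(158 + j119), |Γ| = 0.669
|Γ|² = 0.448, so P_del/P_inc = 1 − |Γ|² = 0.552
ML = −10·log₁₀(1 − |Γ|²)

mismatch loss ≈ 2.58 dB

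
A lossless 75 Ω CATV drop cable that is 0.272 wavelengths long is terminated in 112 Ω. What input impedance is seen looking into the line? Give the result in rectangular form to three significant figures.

βl = 2π × 0.272 = 97.9°
tan(βl) = tan(97.9°) = -7.19
Z_in = Z_0·(Z_L + jZ_0·tanβl)/(Z_0 + jZ_L·tanβl)
     = 75·(112 − j539)/(75 − j805)

Z_in ≈ 50.8 + j5.71 Ω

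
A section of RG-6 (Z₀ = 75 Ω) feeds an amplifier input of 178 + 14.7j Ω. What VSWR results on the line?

Γ = (Z_L − Z_0)/(Z_L + Z_0) = (103 + j14.7)/(253 + j14.7)
|Γ| = 104/253 = 0.411
VSWR = (1 + |Γ|)/(1 − |Γ|) = 1.41/0.589

VSWR ≈ 2.39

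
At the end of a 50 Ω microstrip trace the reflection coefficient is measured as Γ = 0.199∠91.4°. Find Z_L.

Z_L ≈ 45.8 + j19 Ω

Z_L = Z_0·(1 + Γ)/(1 − Γ) = 50·(0.995 + j0.199)/(1 − j0.199)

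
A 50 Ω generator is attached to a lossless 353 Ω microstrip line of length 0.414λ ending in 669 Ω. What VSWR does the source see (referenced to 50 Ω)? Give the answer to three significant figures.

βl = 2π × 0.414 = 149°
tan(βl) = -0.6
Z_in = Z_0·(Z_L + jZ_0·tanβl)/(Z_0 + jZ_L·tanβl) = 397 + j239 Ω
Γ_s = (Z_in − Z_s)/(Z_in + Z_s) = (347 + j239)/(447 + j239), |Γ_s| = 0.831
VSWR = (1 + |Γ_s|)/(1 − |Γ_s|)

VSWR ≈ 10.9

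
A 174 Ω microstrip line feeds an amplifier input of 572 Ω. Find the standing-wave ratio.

Γ = (572 − 174)/(572 + 174) = 0.534
VSWR = (1 + 0.534)/(1 − 0.534)

VSWR ≈ 3.29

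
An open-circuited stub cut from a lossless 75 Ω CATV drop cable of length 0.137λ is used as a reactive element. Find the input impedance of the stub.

βl = 2π × 0.137 = 49.3°
tan(βl) = 1.16
For an open-circuited stub, Z_in = −jZ_0·cot(βl) = −jZ_0/tan(βl)

Z_in ≈ −j64.5 Ω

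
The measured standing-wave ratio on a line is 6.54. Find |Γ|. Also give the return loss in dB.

|Γ| = (S − 1)/(S + 1) = (6.54 − 1)/(6.54 + 1) = 5.54/7.54
RL = −20·log₁₀|Γ| = −20·log₁₀(0.735)

|Γ| ≈ 0.735; return loss ≈ 2.68 dB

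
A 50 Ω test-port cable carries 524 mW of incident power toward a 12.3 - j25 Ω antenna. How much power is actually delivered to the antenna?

|Γ| = |(-37.7 − j25)/(62.3 − j25)| = 0.674
|Γ|² = 0.454
P_refl = |Γ|²·P_inc = 238 mW, P_del = (1 − |Γ|²)·P_inc = 286 mW

P_delivered ≈ 286 mW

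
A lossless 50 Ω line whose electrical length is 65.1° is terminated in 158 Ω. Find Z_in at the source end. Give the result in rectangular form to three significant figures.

Z_in ≈ 18.8 − j20.4 Ω

tan(βl) = tan(65.1°) = 2.15
Z_in = Z_0·(Z_L + jZ_0·tanβl)/(Z_0 + jZ_L·tanβl)
     = 50·(158 + j108)/(50 + j340)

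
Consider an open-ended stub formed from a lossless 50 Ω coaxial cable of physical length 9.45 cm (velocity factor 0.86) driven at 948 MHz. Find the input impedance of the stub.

Z_in ≈ +j35 Ω

λ = v/f = 0.86·c / 948 MHz = 0.272 m
βl = 2π·l/λ = 2π × 0.347 = 125°
tan(βl) = -1.43
For an open-ended stub, Z_in = −jZ_0·cot(βl) = −jZ_0/tan(βl)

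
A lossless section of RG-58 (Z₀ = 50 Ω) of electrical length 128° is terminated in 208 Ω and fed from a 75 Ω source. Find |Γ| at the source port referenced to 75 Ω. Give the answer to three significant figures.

tan(βl) = -1.28
Z_in = Z_0·(Z_L + jZ_0·tanβl)/(Z_0 + jZ_L·tanβl) = 18.7 + j35.6 Ω
Γ_s = (Z_in − Z_s)/(Z_in + Z_s) = (-56.3 + j35.6)/(93.7 + j35.6), |Γ_s| = 0.664

|Γ| ≈ 0.664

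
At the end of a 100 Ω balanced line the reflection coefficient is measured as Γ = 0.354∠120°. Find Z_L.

Z_L = Z_0·(1 + Γ)/(1 − Γ) = 100·(0.823 + j0.307)/(1.18 − j0.307)

Z_L ≈ 59.1 + j41.4 Ω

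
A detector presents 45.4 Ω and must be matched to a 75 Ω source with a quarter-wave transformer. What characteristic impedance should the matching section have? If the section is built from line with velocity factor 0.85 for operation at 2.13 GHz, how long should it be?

Z_qwt = √(Z_0·R_L) = √(75 × 45.4) = √3405
λ = 0.85·c/f = 0.12 m, so l = λ/4 = 0.0299 m

Z_qwt ≈ 58.4 Ω; length ≈ 2.99 cm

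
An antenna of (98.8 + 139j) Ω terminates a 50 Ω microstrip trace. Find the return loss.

RL ≈ 2.81 dB

Γ = (48.8 + j139)/(148.8 + j139), |Γ| = 0.723
RL = −20·log₁₀|Γ| = −20·log₁₀(0.723)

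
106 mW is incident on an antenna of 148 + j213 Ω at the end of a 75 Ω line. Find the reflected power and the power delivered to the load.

P_reflected ≈ 56.5 mW; P_delivered ≈ 49.5 mW

|Γ| = |(73 + j213)/(223 + j213)| = 0.73
|Γ|² = 0.533
P_refl = |Γ|²·P_inc = 56.5 mW, P_del = (1 − |Γ|²)·P_inc = 49.5 mW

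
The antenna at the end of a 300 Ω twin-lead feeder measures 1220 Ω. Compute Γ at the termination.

Γ = (Z_L − Z_0)/(Z_L + Z_0) = (1220 − 300)/(1220 + 300) = 920/1520

Γ = 0.605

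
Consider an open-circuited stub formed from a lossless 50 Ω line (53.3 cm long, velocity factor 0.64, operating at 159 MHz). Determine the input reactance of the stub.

X_in ≈ 130 Ω (inductive)

λ = v/f = 0.64·c / 159 MHz = 1.21 m
βl = 2π·l/λ = 2π × 0.441 = 159°
tan(βl) = -0.386
For an open-circuited stub, Z_in = −jZ_0·cot(βl) = −jZ_0/tan(βl)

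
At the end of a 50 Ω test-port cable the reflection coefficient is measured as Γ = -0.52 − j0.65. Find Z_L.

Z_L = Z_0·(1 + Γ)/(1 − Γ) = 50·(0.48 − j0.65)/(1.52 + j0.65)

Z_L ≈ 5.62 − j23.8 Ω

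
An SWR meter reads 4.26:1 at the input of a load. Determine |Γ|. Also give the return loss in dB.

|Γ| = (S − 1)/(S + 1) = (4.26 − 1)/(4.26 + 1) = 3.26/5.26
RL = −20·log₁₀|Γ| = −20·log₁₀(0.62)

|Γ| ≈ 0.62; return loss ≈ 4.16 dB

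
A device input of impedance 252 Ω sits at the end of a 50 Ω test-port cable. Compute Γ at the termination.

Γ = (Z_L − Z_0)/(Z_L + Z_0) = (252 − 50)/(252 + 50) = 202/302

Γ = 0.669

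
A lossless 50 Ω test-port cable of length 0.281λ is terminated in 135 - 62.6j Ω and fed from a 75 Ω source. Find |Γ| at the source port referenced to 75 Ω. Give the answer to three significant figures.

|Γ| ≈ 0.65

βl = 2π × 0.281 = 101°
tan(βl) = -5.07
Z_in = Z_0·(Z_L + jZ_0·tanβl)/(Z_0 + jZ_L·tanβl) = 16.7 + j16.4 Ω
Γ_s = (Z_in − Z_s)/(Z_in + Z_s) = (-58.3 + j16.4)/(91.7 + j16.4), |Γ_s| = 0.65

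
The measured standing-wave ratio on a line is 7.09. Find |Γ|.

|Γ| ≈ 0.753

|Γ| = (S − 1)/(S + 1) = (7.09 − 1)/(7.09 + 1) = 6.09/8.09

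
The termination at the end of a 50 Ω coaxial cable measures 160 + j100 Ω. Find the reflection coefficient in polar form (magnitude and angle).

Γ = (Z_L − Z_0)/(Z_L + Z_0) = (110 + j100)/(210 + j100)
|Γ| = 149/233 = 0.639

Γ ≈ 0.639 ∠ 16.8°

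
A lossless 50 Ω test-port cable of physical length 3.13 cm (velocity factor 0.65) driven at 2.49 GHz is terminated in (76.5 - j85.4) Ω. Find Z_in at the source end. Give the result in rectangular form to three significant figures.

Z_in ≈ 89.7 + j88.3 Ω

λ = v/f = 0.65·c / 2.49 GHz = 0.0783 m
βl = 2π·l/λ = 2π × 0.4 = 144°
tan(βl) = tan(144°) = -0.73
Z_in = Z_0·(Z_L + jZ_0·tanβl)/(Z_0 + jZ_L·tanβl)
     = 50·(76.5 − j122)/(-12.3 − j55.8)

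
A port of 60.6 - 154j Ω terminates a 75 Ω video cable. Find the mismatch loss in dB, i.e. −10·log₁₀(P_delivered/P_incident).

mismatch loss ≈ 3.65 dB

Γ = (-14.4 − j154)/(135.6 − j154), |Γ| = 0.754
|Γ|² = 0.568, so P_del/P_inc = 1 − |Γ|² = 0.432
ML = −10·log₁₀(1 − |Γ|²)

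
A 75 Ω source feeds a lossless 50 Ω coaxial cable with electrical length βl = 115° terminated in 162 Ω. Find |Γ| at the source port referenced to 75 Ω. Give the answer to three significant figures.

tan(βl) = -2.14
Z_in = Z_0·(Z_L + jZ_0·tanβl)/(Z_0 + jZ_L·tanβl) = 18.4 + j20.7 Ω
Γ_s = (Z_in − Z_s)/(Z_in + Z_s) = (-56.6 + j20.7)/(93.4 + j20.7), |Γ_s| = 0.63

|Γ| ≈ 0.63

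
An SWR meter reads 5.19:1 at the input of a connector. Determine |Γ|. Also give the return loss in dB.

|Γ| = (S − 1)/(S + 1) = (5.19 − 1)/(5.19 + 1) = 4.19/6.19
RL = −20·log₁₀|Γ| = −20·log₁₀(0.677)

|Γ| ≈ 0.677; return loss ≈ 3.39 dB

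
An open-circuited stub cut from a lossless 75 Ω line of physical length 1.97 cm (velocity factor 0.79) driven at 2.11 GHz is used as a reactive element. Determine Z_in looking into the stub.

Z_in ≈ −j38 Ω

λ = v/f = 0.79·c / 2.11 GHz = 0.112 m
βl = 2π·l/λ = 2π × 0.175 = 63.1°
tan(βl) = 1.97
For an open-circuited stub, Z_in = −jZ_0·cot(βl) = −jZ_0/tan(βl)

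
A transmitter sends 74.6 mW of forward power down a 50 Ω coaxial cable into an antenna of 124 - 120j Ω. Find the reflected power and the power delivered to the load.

P_reflected ≈ 33.2 mW; P_delivered ≈ 41.4 mW

|Γ| = |(74 − j120)/(174 − j120)| = 0.667
|Γ|² = 0.445
P_refl = |Γ|²·P_inc = 33.2 mW, P_del = (1 − |Γ|²)·P_inc = 41.4 mW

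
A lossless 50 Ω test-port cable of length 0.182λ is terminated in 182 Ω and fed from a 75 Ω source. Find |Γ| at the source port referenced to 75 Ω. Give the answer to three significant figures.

|Γ| ≈ 0.664

βl = 2π × 0.182 = 65.5°
tan(βl) = 2.2
Z_in = Z_0·(Z_L + jZ_0·tanβl)/(Z_0 + jZ_L·tanβl) = 16.3 − j20.7 Ω
Γ_s = (Z_in − Z_s)/(Z_in + Z_s) = (-58.7 − j20.7)/(91.3 − j20.7), |Γ_s| = 0.664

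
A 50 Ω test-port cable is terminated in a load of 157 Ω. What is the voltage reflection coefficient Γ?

Γ = (Z_L − Z_0)/(Z_L + Z_0) = (157 − 50)/(157 + 50) = 107/207

Γ = 0.517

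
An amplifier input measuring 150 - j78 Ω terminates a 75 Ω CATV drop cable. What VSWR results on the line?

VSWR ≈ 2.67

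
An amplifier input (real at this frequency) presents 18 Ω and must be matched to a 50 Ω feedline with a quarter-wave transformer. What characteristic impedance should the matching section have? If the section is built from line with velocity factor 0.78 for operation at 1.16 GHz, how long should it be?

Z_qwt ≈ 30 Ω; length ≈ 5.04 cm

Z_qwt = √(Z_0·R_L) = √(50 × 18) = √900
λ = 0.78·c/f = 0.202 m, so l = λ/4 = 0.0504 m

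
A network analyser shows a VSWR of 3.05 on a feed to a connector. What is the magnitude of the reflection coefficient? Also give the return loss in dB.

|Γ| ≈ 0.506; return loss ≈ 5.91 dB

|Γ| = (S − 1)/(S + 1) = (3.05 − 1)/(3.05 + 1) = 2.05/4.05
RL = −20·log₁₀|Γ| = −20·log₁₀(0.506)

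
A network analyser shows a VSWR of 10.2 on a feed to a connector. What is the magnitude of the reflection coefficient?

|Γ| = (S − 1)/(S + 1) = (10.2 − 1)/(10.2 + 1) = 9.2/11.2

|Γ| ≈ 0.821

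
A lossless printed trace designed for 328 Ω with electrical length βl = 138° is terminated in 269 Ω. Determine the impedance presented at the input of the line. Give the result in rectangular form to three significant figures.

tan(βl) = tan(138°) = -0.9
Z_in = Z_0·(Z_L + jZ_0·tanβl)/(Z_0 + jZ_L·tanβl)
     = 328·(269 − j295)/(328 − j242)

Z_in ≈ 315 − j62.6 Ω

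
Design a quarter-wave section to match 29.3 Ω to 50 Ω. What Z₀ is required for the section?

Z_qwt ≈ 38.3 Ω

Z_qwt = √(Z_0·R_L) = √(50 × 29.3) = √1465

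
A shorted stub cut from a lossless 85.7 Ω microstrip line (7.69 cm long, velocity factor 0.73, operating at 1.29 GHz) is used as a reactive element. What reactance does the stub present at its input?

X_in ≈ -26.1 Ω (capacitive)

λ = v/f = 0.73·c / 1.29 GHz = 0.17 m
βl = 2π·l/λ = 2π × 0.453 = 163°
tan(βl) = -0.304
For a shorted stub, Z_in = jZ_0·tan(βl)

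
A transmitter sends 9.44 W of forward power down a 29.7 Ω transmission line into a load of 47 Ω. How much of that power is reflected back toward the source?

Γ = (47 − 29.7)/(47 + 29.7) = 0.226
|Γ|² = 0.0509
P_refl = |Γ|²·P_inc = 0.48 W, P_del = (1 − |Γ|²)·P_inc = 8.96 W

P_reflected ≈ 0.48 W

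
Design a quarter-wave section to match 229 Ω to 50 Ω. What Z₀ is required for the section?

Z_qwt = √(Z_0·R_L) = √(50 × 229) = √11450

Z_qwt ≈ 107 Ω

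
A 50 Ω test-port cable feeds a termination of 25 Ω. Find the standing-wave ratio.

Γ = (25 − 50)/(25 + 50) = -0.333
VSWR = (1 + 0.333)/(1 − 0.333)

VSWR ≈ 2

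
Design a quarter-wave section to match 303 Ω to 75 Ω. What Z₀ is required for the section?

Z_qwt = √(Z_0·R_L) = √(75 × 303) = √22720

Z_qwt ≈ 151 Ω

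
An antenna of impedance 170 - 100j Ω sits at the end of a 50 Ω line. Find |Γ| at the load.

Γ = (Z_L − Z_0)/(Z_L + Z_0) = (120 − j100)/(220 − j100)
|Γ| = 156/242

|Γ| ≈ 0.646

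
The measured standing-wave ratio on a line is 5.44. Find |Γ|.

|Γ| ≈ 0.689

|Γ| = (S − 1)/(S + 1) = (5.44 − 1)/(5.44 + 1) = 4.44/6.44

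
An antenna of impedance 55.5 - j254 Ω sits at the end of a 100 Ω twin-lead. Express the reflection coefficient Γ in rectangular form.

Γ ≈ 0.649 − j0.573

Γ = (Z_L − Z_0)/(Z_L + Z_0) = (-44.5 − j254)/(155.5 − j254)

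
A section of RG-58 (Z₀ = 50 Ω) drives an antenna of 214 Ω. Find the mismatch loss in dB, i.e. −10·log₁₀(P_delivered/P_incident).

Γ = (214 − 50)/(214 + 50) = 0.621
|Γ|² = 0.386, so P_del/P_inc = 1 − |Γ|² = 0.614
ML = −10·log₁₀(1 − |Γ|²)

mismatch loss ≈ 2.12 dB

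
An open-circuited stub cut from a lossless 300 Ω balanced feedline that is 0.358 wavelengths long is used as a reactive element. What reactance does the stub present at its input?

βl = 2π × 0.358 = 129°
tan(βl) = -1.24
For an open-circuited stub, Z_in = −jZ_0·cot(βl) = −jZ_0/tan(βl)

X_in ≈ 242 Ω (inductive)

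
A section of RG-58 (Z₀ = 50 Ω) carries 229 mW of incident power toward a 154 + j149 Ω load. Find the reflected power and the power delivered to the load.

|Γ| = |(104 + j149)/(204 + j149)| = 0.719
|Γ|² = 0.517
P_refl = |Γ|²·P_inc = 118 mW, P_del = (1 − |Γ|²)·P_inc = 111 mW

P_reflected ≈ 118 mW; P_delivered ≈ 111 mW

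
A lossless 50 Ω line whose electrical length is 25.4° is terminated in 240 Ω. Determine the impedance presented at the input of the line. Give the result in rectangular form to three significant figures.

Z_in ≈ 47.5 − j84.5 Ω

tan(βl) = tan(25.4°) = 0.475
Z_in = Z_0·(Z_L + jZ_0·tanβl)/(Z_0 + jZ_L·tanβl)
     = 50·(240 + j23.7)/(50 + j114)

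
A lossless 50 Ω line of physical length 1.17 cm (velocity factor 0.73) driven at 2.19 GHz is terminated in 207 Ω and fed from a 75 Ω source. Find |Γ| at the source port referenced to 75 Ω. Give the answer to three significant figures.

λ = v/f = 0.73·c / 2.19 GHz = 0.1 m
βl = 2π·l/λ = 2π × 0.117 = 42.1°
tan(βl) = 0.904
Z_in = Z_0·(Z_L + jZ_0·tanβl)/(Z_0 + jZ_L·tanβl) = 25.1 − j48.6 Ω
Γ_s = (Z_in − Z_s)/(Z_in + Z_s) = (-49.9 − j48.6)/(100 − j48.6), |Γ_s| = 0.626

|Γ| ≈ 0.626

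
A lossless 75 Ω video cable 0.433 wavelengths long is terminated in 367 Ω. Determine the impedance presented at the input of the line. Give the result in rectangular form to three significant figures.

Z_in ≈ 76 + j133 Ω

βl = 2π × 0.433 = 156°
tan(βl) = tan(156°) = -0.448
Z_in = Z_0·(Z_L + jZ_0·tanβl)/(Z_0 + jZ_L·tanβl)
     = 75·(367 − j33.6)/(75 − j164)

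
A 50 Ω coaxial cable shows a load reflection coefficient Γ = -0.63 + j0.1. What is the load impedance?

Z_L = Z_0·(1 + Γ)/(1 − Γ) = 50·(0.37 + j0.1)/(1.63 − j0.1)

Z_L ≈ 11.1 + j3.75 Ω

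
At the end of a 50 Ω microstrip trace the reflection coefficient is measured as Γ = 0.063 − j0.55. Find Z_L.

Z_L = Z_0·(1 + Γ)/(1 − Γ) = 50·(1.06 − j0.55)/(0.937 + j0.55)

Z_L ≈ 29.4 − j46.6 Ω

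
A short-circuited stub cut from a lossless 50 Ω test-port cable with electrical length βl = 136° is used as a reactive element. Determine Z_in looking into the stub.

tan(βl) = -0.966
For a short-circuited stub, Z_in = jZ_0·tan(βl)

Z_in ≈ −j48.3 Ω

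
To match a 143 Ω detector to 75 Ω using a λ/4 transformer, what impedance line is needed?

Z_qwt ≈ 104 Ω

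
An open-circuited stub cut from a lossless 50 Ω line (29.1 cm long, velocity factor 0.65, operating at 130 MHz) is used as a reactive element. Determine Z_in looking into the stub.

Z_in ≈ −j18.4 Ω

λ = v/f = 0.65·c / 130 MHz = 1.5 m
βl = 2π·l/λ = 2π × 0.194 = 69.8°
tan(βl) = 2.72
For an open-circuited stub, Z_in = −jZ_0·cot(βl) = −jZ_0/tan(βl)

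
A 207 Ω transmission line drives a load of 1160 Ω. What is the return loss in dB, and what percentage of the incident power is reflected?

Γ = (1160 − 207)/(1160 + 207) = 0.697
RL = −20·log₁₀(0.697) = 3.13 dB
P_refl/P_inc = |Γ|² = 0.486

RL ≈ 3.13 dB; 48.6% of incident power reflected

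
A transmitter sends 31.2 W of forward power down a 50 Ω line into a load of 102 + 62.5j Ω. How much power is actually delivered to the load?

P_delivered ≈ 23.6 W

|Γ| = |(52 + j62.5)/(152 + j62.5)| = 0.495
|Γ|² = 0.245
P_refl = |Γ|²·P_inc = 7.64 W, P_del = (1 − |Γ|²)·P_inc = 23.6 W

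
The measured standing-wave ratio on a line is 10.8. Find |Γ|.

|Γ| ≈ 0.831

|Γ| = (S − 1)/(S + 1) = (10.8 − 1)/(10.8 + 1) = 9.8/11.8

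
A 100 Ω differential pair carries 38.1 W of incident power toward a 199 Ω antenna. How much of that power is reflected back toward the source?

P_reflected ≈ 4.18 W

Γ = (199 − 100)/(199 + 100) = 0.331
|Γ|² = 0.11
P_refl = |Γ|²·P_inc = 4.18 W, P_del = (1 − |Γ|²)·P_inc = 33.9 W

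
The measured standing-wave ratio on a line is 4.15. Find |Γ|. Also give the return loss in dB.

|Γ| ≈ 0.612; return loss ≈ 4.27 dB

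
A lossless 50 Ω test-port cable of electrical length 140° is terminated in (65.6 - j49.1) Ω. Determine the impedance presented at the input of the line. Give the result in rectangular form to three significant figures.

Z_in ≈ 89.9 + j45.2 Ω

tan(βl) = tan(140°) = -0.839
Z_in = Z_0·(Z_L + jZ_0·tanβl)/(Z_0 + jZ_L·tanβl)
     = 50·(65.6 − j91.1)/(8.8 − j55)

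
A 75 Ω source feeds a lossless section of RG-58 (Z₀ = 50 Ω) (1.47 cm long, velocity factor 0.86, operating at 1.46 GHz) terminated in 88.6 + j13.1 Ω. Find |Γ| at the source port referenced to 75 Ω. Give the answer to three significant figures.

λ = v/f = 0.86·c / 1.46 GHz = 0.177 m
βl = 2π·l/λ = 2π × 0.0832 = 29.9°
tan(βl) = 0.576
Z_in = Z_0·(Z_L + jZ_0·tanβl)/(Z_0 + jZ_L·tanβl) = 66.9 − j31.1 Ω
Γ_s = (Z_in − Z_s)/(Z_in + Z_s) = (-8.07 − j31.1)/(142 − j31.1), |Γ_s| = 0.221

|Γ| ≈ 0.221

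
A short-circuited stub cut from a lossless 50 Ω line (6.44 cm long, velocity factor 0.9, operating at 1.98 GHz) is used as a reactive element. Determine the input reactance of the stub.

λ = v/f = 0.9·c / 1.98 GHz = 0.136 m
βl = 2π·l/λ = 2π × 0.472 = 170°
tan(βl) = -0.176
For a short-circuited stub, Z_in = jZ_0·tan(βl)

X_in ≈ -8.8 Ω (capacitive)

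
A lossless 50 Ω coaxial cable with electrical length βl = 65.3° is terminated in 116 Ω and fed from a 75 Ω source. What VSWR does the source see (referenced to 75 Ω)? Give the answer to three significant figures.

tan(βl) = 2.17
Z_in = Z_0·(Z_L + jZ_0·tanβl)/(Z_0 + jZ_L·tanβl) = 25.1 − j18 Ω
Γ_s = (Z_in − Z_s)/(Z_in + Z_s) = (-49.9 − j18)/(100 − j18), |Γ_s| = 0.521
VSWR = (1 + |Γ_s|)/(1 − |Γ_s|)

VSWR ≈ 3.18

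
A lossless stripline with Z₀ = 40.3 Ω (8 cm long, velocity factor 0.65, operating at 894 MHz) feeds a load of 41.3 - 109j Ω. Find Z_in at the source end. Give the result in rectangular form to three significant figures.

λ = v/f = 0.65·c / 894 MHz = 0.218 m
βl = 2π·l/λ = 2π × 0.367 = 132°
tan(βl) = tan(132°) = -1.11
Z_in = Z_0·(Z_L + jZ_0·tanβl)/(Z_0 + jZ_L·tanβl)
     = 40.3·(41.3 − j154)/(-80.6 − j45.8)

Z_in ≈ 17.4 + j67 Ω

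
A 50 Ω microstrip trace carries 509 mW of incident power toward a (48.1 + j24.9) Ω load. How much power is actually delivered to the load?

P_delivered ≈ 478 mW

|Γ| = |(-1.9 + j24.9)/(98.1 + j24.9)| = 0.247
|Γ|² = 0.0609
P_refl = |Γ|²·P_inc = 31 mW, P_del = (1 − |Γ|²)·P_inc = 478 mW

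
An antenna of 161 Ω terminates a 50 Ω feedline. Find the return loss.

Γ = (161 − 50)/(161 + 50) = 0.526
RL = −20·log₁₀|Γ| = −20·log₁₀(0.526)

RL ≈ 5.58 dB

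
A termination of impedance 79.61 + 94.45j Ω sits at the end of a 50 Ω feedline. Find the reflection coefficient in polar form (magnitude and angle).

Γ ≈ 0.617 ∠ 36.5°

Γ = (Z_L − Z_0)/(Z_L + Z_0) = (29.61 + j94.45)/(129.6 + j94.45)
|Γ| = 99/160 = 0.617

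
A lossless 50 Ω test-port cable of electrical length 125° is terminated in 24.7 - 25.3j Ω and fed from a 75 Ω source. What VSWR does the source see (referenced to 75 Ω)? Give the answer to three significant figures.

tan(βl) = -1.43
Z_in = Z_0·(Z_L + jZ_0·tanβl)/(Z_0 + jZ_L·tanβl) = 131 − j16.4 Ω
Γ_s = (Z_in − Z_s)/(Z_in + Z_s) = (55.6 − j16.4)/(206 − j16.4), |Γ_s| = 0.281
VSWR = (1 + |Γ_s|)/(1 − |Γ_s|)

VSWR ≈ 1.78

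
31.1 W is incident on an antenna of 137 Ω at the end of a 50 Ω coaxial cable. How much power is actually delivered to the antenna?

P_delivered ≈ 24.4 W

Γ = (137 − 50)/(137 + 50) = 0.465
|Γ|² = 0.216
P_refl = |Γ|²·P_inc = 6.73 W, P_del = (1 − |Γ|²)·P_inc = 24.4 W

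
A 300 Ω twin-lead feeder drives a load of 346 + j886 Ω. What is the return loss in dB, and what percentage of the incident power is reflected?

RL ≈ 1.84 dB; 65.5% of incident power reflected

Γ = (46 + j886)/(646 + j886), |Γ| = 0.809
RL = −20·log₁₀(0.809) = 1.84 dB
P_refl/P_inc = |Γ|² = 0.655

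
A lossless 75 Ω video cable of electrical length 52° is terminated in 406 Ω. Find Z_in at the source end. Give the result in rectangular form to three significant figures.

Z_in ≈ 21.9 − j55.4 Ω

tan(βl) = tan(52°) = 1.28
Z_in = Z_0·(Z_L + jZ_0·tanβl)/(Z_0 + jZ_L·tanβl)
     = 75·(406 + j96)/(75 + j520)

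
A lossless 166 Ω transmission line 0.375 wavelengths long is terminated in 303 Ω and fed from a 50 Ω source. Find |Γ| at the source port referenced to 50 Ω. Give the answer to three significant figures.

|Γ| ≈ 0.604

βl = 2π × 0.375 = 135°
tan(βl) = -1
Z_in = Z_0·(Z_L + jZ_0·tanβl)/(Z_0 + jZ_L·tanβl) = 140 + j89.4 Ω
Γ_s = (Z_in − Z_s)/(Z_in + Z_s) = (89.9 + j89.4)/(190 + j89.4), |Γ_s| = 0.604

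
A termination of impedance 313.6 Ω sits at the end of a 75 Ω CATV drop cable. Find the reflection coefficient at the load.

Γ = 0.614

Γ = (Z_L − Z_0)/(Z_L + Z_0) = (313.6 − 75)/(313.6 + 75) = 238.6/388.6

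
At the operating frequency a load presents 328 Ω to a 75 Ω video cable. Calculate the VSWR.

VSWR ≈ 4.37

For a purely resistive load, VSWR = R_L/Z_0 or Z_0/R_L (whichever > 1) = 328/75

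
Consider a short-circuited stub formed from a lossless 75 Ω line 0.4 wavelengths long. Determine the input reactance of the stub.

βl = 2π × 0.4 = 144°
tan(βl) = -0.727
For a short-circuited stub, Z_in = jZ_0·tan(βl)

X_in ≈ -54.5 Ω (capacitive)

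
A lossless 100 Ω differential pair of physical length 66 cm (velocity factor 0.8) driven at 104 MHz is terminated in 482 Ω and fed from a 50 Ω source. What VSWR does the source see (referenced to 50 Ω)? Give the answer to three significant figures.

VSWR ≈ 2.82

λ = v/f = 0.8·c / 104 MHz = 2.31 m
βl = 2π·l/λ = 2π × 0.286 = 103°
tan(βl) = -4.35
Z_in = Z_0·(Z_L + jZ_0·tanβl)/(Z_0 + jZ_L·tanβl) = 21.8 + j22 Ω
Γ_s = (Z_in − Z_s)/(Z_in + Z_s) = (-28.2 + j22)/(71.8 + j22), |Γ_s| = 0.476
VSWR = (1 + |Γ_s|)/(1 − |Γ_s|)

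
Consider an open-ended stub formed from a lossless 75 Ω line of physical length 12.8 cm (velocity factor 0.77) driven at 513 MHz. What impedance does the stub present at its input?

λ = v/f = 0.77·c / 513 MHz = 0.45 m
βl = 2π·l/λ = 2π × 0.284 = 102°
tan(βl) = -4.57
For an open-ended stub, Z_in = −jZ_0·cot(βl) = −jZ_0/tan(βl)

Z_in ≈ +j16.4 Ω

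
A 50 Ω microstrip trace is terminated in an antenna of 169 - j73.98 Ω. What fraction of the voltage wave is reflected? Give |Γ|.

Γ = (Z_L − Z_0)/(Z_L + Z_0) = (119 − j73.98)/(219 − j73.98)
|Γ| = 140/231

|Γ| ≈ 0.606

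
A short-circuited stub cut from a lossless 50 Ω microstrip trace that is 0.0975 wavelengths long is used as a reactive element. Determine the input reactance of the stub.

βl = 2π × 0.0975 = 35.1°
tan(βl) = 0.703
For a short-circuited stub, Z_in = jZ_0·tan(βl)

X_in ≈ 35.1 Ω (inductive)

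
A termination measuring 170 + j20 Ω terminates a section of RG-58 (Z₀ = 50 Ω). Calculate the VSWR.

Γ = (Z_L − Z_0)/(Z_L + Z_0) = (120 + j20)/(220 + j20)
|Γ| = 122/221 = 0.551
VSWR = (1 + |Γ|)/(1 − |Γ|) = 1.55/0.449

VSWR ≈ 3.45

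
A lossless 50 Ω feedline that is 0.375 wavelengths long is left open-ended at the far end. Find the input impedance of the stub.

Z_in ≈ +j50 Ω

βl = 2π × 0.375 = 135°
tan(βl) = -1
For an open-ended stub, Z_in = −jZ_0·cot(βl) = −jZ_0/tan(βl)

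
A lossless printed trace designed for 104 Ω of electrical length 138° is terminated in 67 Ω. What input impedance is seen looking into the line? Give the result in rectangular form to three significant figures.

tan(βl) = tan(138°) = -0.9
Z_in = Z_0·(Z_L + jZ_0·tanβl)/(Z_0 + jZ_L·tanβl)
     = 104·(67 − j93.6)/(104 − j60.3)

Z_in ≈ 90.8 − j41 Ω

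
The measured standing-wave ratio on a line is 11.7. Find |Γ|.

|Γ| ≈ 0.843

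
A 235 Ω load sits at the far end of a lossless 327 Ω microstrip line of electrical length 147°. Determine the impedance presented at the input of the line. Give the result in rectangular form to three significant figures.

Z_in ≈ 274 − j84.3 Ω

tan(βl) = tan(147°) = -0.649
Z_in = Z_0·(Z_L + jZ_0·tanβl)/(Z_0 + jZ_L·tanβl)
     = 327·(235 − j212)/(327 − j153)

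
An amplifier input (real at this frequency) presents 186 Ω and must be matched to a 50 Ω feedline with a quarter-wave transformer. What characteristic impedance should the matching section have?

Z_qwt = √(Z_0·R_L) = √(50 × 186) = √9300

Z_qwt ≈ 96.4 Ω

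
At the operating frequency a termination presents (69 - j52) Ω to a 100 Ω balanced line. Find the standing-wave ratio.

VSWR ≈ 2.04

Γ = (Z_L − Z_0)/(Z_L + Z_0) = (-31 − j52)/(169 − j52)
|Γ| = 60.5/177 = 0.342
VSWR = (1 + |Γ|)/(1 − |Γ|) = 1.34/0.658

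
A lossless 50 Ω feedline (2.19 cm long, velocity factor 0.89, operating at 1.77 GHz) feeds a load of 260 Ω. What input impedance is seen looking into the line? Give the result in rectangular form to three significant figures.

λ = v/f = 0.89·c / 1.77 GHz = 0.151 m
βl = 2π·l/λ = 2π × 0.145 = 52.3°
tan(βl) = tan(52.3°) = 1.29
Z_in = Z_0·(Z_L + jZ_0·tanβl)/(Z_0 + jZ_L·tanβl)
     = 50·(260 + j64.6)/(50 + j336)

Z_in ≈ 15 − j36.5 Ω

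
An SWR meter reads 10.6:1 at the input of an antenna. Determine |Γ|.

|Γ| = (S − 1)/(S + 1) = (10.6 − 1)/(10.6 + 1) = 9.6/11.6

|Γ| ≈ 0.828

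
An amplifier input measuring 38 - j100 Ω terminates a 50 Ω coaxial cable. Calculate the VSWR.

VSWR ≈ 7.2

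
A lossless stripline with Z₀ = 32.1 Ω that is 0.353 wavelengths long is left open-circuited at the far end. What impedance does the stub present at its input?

βl = 2π × 0.353 = 127°
tan(βl) = -1.32
For an open-circuited stub, Z_in = −jZ_0·cot(βl) = −jZ_0/tan(βl)

Z_in ≈ +j24.3 Ω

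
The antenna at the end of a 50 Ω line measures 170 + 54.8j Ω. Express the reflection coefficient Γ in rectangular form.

Γ ≈ 0.572 + j0.107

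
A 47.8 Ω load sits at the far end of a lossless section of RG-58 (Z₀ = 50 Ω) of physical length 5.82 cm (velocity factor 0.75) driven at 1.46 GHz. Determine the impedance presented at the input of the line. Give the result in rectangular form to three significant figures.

Z_in ≈ 49.9 − j2.24 Ω

λ = v/f = 0.75·c / 1.46 GHz = 0.154 m
βl = 2π·l/λ = 2π × 0.378 = 136°
tan(βl) = tan(136°) = -0.967
Z_in = Z_0·(Z_L + jZ_0·tanβl)/(Z_0 + jZ_L·tanβl)
     = 50·(47.8 − j48.4)/(50 − j46.2)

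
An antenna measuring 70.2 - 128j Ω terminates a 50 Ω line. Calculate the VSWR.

Γ = (Z_L − Z_0)/(Z_L + Z_0) = (20.2 − j128)/(120.2 − j128)
|Γ| = 130/176 = 0.738
VSWR = (1 + |Γ|)/(1 − |Γ|) = 1.74/0.262

VSWR ≈ 6.63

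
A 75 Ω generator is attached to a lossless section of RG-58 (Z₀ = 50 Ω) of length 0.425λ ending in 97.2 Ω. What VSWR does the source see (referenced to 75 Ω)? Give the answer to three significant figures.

VSWR ≈ 1.74

βl = 2π × 0.425 = 153°
tan(βl) = -0.51
Z_in = Z_0·(Z_L + jZ_0·tanβl)/(Z_0 + jZ_L·tanβl) = 61.8 + j35.7 Ω
Γ_s = (Z_in − Z_s)/(Z_in + Z_s) = (-13.2 + j35.7)/(137 + j35.7), |Γ_s| = 0.269
VSWR = (1 + |Γ_s|)/(1 − |Γ_s|)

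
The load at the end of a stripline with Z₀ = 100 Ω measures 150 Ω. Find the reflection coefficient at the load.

Γ = 0.2

Γ = (Z_L − Z_0)/(Z_L + Z_0) = (150 − 100)/(150 + 100) = 50/250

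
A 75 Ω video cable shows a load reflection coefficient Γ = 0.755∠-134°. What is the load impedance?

Z_L = Z_0·(1 + Γ)/(1 − Γ) = 75·(0.476 − j0.543)/(1.52 + j0.543)

Z_L ≈ 12.3 − j31.1 Ω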